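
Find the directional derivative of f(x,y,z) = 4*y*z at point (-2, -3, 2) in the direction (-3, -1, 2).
-16*sqrt(14)/7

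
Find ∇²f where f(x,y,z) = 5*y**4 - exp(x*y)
-x**2*exp(x*y) - y**2*exp(x*y) + 60*y**2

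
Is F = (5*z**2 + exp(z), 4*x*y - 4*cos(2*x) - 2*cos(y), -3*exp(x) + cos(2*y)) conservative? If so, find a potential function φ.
No, ∇×F = (-2*sin(2*y), 10*z + 3*exp(x) + exp(z), 4*y + 8*sin(2*x)) ≠ 0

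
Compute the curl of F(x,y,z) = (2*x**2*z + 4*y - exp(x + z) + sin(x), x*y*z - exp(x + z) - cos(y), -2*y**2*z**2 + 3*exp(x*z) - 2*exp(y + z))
(-x*y - 4*y*z**2 + exp(x + z) - 2*exp(y + z), 2*x**2 - 3*z*exp(x*z) - exp(x + z), y*z - exp(x + z) - 4)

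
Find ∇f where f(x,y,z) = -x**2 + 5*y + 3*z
(-2*x, 5, 3)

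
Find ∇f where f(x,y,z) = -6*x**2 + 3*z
(-12*x, 0, 3)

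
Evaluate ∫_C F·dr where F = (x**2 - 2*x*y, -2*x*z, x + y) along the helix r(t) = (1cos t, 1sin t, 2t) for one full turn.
-4*pi**2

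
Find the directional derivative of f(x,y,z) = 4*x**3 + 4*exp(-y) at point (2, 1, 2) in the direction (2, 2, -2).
sqrt(3)*(-4/3 + 16*E)*exp(-1)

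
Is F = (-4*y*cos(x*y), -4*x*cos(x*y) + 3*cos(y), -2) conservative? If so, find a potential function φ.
Yes, F is conservative. φ = -2*z + 3*sin(y) - 4*sin(x*y)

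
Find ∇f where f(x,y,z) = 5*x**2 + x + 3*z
(10*x + 1, 0, 3)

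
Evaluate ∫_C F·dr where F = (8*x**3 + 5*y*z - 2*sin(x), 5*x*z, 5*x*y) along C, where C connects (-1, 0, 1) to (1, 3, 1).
15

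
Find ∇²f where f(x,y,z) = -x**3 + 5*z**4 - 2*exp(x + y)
-6*x + 60*z**2 - 4*exp(x + y)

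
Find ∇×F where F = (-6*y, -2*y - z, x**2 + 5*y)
(6, -2*x, 6)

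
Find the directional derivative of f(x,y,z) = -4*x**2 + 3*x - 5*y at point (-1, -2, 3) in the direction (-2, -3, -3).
-7*sqrt(22)/22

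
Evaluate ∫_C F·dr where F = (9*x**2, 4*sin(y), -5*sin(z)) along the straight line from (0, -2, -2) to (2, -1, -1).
-cos(2) + cos(1) + 24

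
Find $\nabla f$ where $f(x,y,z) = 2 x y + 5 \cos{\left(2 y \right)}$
(2*y, 2*x - 10*sin(2*y), 0)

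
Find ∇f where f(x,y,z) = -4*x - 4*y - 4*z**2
(-4, -4, -8*z)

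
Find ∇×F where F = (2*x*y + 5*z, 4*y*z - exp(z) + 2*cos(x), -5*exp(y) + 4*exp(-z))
(-4*y - 5*exp(y) + exp(z), 5, -2*x - 2*sin(x))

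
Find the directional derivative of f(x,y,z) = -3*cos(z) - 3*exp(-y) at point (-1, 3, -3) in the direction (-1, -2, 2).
-2*sin(3) - 2*exp(-3)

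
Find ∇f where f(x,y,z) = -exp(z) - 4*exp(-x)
(4*exp(-x), 0, -exp(z))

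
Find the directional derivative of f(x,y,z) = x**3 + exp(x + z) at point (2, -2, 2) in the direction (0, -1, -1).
-sqrt(2)*exp(4)/2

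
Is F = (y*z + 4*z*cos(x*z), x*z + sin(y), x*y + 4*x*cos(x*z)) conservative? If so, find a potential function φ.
Yes, F is conservative. φ = x*y*z + 4*sin(x*z) - cos(y)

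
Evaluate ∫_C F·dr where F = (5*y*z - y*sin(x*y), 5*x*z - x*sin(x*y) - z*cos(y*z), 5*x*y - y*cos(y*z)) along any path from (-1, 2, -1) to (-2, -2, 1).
cos(4) - cos(2) + 10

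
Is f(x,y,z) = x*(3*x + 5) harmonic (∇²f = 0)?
No, ∇²f = 6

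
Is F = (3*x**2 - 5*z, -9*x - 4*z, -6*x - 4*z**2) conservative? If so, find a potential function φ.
No, ∇×F = (4, 1, -9) ≠ 0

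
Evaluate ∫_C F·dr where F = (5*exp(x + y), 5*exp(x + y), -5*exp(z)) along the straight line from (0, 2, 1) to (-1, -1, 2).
5*(-2*exp(4) + 1 + exp(3))*exp(-2)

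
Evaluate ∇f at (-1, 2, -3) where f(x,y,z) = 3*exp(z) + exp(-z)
(0, 0, (3 - exp(6))*exp(-3))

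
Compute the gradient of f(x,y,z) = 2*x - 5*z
(2, 0, -5)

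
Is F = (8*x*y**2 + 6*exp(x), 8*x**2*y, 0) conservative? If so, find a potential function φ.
Yes, F is conservative. φ = 4*x**2*y**2 + 6*exp(x)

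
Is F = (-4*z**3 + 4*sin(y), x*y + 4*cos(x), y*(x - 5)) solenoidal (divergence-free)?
No, ∇·F = x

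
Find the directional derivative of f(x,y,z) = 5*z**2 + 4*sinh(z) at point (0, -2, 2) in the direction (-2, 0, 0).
0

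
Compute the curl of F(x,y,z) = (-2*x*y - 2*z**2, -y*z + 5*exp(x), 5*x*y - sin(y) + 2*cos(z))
(5*x + y - cos(y), -5*y - 4*z, 2*x + 5*exp(x))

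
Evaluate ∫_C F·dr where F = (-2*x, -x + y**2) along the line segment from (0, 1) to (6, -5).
-60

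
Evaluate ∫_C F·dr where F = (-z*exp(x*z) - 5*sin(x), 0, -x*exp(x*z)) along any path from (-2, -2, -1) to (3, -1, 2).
-exp(6) + 5*cos(3) - 5*cos(2) + exp(2)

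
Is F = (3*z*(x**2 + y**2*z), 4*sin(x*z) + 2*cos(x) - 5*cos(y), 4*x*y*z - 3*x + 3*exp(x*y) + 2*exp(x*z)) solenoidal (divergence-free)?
No, ∇·F = 4*x*y + 6*x*z + 2*x*exp(x*z) + 5*sin(y)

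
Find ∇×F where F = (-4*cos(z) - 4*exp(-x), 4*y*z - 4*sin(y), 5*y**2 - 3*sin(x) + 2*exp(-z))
(6*y, 4*sin(z) + 3*cos(x), 0)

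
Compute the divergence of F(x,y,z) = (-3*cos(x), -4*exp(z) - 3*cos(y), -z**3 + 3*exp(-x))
-3*z**2 + 3*sin(x) + 3*sin(y)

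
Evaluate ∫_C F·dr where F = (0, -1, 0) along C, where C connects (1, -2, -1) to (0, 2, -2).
-4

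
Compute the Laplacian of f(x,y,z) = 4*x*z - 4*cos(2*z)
16*cos(2*z)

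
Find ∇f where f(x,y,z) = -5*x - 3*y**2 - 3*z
(-5, -6*y, -3)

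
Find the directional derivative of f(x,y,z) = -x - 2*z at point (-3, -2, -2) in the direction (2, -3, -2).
2*sqrt(17)/17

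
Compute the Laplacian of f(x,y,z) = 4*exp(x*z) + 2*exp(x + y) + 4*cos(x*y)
4*x**2*exp(x*z) - 4*x**2*cos(x*y) - 4*y**2*cos(x*y) + 4*z**2*exp(x*z) + 4*exp(x + y)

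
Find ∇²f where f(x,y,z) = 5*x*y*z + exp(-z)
exp(-z)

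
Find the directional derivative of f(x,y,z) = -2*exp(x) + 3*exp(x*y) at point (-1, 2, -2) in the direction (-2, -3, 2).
sqrt(17)*(-3 + 4*E)*exp(-2)/17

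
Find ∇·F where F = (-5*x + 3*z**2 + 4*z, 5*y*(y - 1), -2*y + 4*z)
10*y - 6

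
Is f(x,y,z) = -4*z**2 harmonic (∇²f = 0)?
No, ∇²f = -8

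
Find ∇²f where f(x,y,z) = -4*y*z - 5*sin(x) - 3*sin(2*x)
(24*cos(x) + 5)*sin(x)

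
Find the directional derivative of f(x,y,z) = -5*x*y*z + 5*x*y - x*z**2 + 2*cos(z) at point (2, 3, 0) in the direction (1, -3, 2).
-75*sqrt(14)/14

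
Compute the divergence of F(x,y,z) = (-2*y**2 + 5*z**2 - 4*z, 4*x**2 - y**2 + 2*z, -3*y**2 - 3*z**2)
-2*y - 6*z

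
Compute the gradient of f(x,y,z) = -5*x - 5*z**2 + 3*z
(-5, 0, 3 - 10*z)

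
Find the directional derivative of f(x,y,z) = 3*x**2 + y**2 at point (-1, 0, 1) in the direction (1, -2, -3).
-3*sqrt(14)/7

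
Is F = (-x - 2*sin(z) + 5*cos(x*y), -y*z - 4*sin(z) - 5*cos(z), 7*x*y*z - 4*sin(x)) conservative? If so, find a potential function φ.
No, ∇×F = (7*x*z + y - 5*sin(z) + 4*cos(z), -7*y*z + 4*cos(x) - 2*cos(z), 5*x*sin(x*y)) ≠ 0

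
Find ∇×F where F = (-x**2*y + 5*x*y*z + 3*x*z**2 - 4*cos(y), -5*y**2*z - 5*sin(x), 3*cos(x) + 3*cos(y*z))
(5*y**2 - 3*z*sin(y*z), 5*x*y + 6*x*z + 3*sin(x), x**2 - 5*x*z - 4*sin(y) - 5*cos(x))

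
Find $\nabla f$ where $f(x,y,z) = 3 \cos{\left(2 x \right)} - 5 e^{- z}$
(-6*sin(2*x), 0, 5*exp(-z))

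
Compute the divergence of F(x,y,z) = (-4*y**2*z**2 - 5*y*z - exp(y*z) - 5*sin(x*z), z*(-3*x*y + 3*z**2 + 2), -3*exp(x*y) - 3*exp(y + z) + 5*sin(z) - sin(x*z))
-3*x*z - x*cos(x*z) - 5*z*cos(x*z) - 3*exp(y + z) + 5*cos(z)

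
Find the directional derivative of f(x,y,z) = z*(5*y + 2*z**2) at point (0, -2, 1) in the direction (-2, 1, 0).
sqrt(5)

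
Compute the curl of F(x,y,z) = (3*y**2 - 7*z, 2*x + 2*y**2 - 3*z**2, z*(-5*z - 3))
(6*z, -7, 2 - 6*y)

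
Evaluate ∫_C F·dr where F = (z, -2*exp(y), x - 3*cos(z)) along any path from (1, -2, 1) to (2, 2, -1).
-4*sinh(2) - 3 + 6*sin(1)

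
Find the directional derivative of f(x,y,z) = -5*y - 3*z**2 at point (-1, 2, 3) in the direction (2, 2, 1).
-28/3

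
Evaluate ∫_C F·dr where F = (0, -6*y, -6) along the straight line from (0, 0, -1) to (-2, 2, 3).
-36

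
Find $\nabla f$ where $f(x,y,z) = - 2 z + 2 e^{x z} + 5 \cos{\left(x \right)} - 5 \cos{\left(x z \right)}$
(2*z*exp(x*z) + 5*z*sin(x*z) - 5*sin(x), 0, 2*x*exp(x*z) + 5*x*sin(x*z) - 2)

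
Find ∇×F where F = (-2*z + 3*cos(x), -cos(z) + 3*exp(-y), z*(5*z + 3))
(-sin(z), -2, 0)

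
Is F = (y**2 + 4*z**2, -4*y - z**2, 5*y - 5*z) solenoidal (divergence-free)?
No, ∇·F = -9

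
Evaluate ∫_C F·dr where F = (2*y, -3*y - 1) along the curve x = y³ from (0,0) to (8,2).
16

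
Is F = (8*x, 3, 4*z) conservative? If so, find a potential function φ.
Yes, F is conservative. φ = 4*x**2 + 3*y + 2*z**2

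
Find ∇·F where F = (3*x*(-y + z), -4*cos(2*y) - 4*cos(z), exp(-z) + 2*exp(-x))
-3*y + 3*z + 8*sin(2*y) - exp(-z)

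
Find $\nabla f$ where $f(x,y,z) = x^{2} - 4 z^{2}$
(2*x, 0, -8*z)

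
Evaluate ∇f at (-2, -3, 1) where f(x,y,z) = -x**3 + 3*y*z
(-12, 3, -9)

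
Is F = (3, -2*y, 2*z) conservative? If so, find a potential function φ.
Yes, F is conservative. φ = 3*x - y**2 + z**2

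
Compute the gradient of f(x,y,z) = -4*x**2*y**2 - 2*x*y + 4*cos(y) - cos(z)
(2*y*(-4*x*y - 1), -8*x**2*y - 2*x - 4*sin(y), sin(z))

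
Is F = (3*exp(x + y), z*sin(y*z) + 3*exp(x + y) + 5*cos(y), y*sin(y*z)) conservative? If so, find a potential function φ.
Yes, F is conservative. φ = 3*exp(x + y) + 5*sin(y) - cos(y*z)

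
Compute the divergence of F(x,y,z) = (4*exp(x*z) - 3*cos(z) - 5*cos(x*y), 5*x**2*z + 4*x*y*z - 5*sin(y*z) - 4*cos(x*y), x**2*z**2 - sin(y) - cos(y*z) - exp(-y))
2*x**2*z + 4*x*z + 4*x*sin(x*y) + 5*y*sin(x*y) + y*sin(y*z) + 4*z*exp(x*z) - 5*z*cos(y*z)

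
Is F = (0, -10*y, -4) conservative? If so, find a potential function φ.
Yes, F is conservative. φ = -5*y**2 - 4*z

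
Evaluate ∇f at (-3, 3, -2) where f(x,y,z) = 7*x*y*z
(-42, 42, -63)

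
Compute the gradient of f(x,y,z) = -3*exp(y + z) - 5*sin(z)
(0, -3*exp(y + z), -3*exp(y + z) - 5*cos(z))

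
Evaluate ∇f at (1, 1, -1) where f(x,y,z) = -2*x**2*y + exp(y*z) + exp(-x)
(-4 - exp(-1), -2 - exp(-1), exp(-1))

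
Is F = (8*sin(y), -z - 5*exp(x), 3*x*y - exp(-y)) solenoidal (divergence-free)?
Yes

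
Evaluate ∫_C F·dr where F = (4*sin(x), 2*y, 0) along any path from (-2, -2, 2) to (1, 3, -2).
-4*cos(1) + 4*cos(2) + 5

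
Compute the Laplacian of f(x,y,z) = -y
0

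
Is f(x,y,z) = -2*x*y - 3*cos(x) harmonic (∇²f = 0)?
No, ∇²f = 3*cos(x)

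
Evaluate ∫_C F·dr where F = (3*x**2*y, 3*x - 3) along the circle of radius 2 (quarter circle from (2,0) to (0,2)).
-6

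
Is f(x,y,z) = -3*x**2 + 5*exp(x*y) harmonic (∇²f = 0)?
No, ∇²f = 5*x**2*exp(x*y) + 5*y**2*exp(x*y) - 6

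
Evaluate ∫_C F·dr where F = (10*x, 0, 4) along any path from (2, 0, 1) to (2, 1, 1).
0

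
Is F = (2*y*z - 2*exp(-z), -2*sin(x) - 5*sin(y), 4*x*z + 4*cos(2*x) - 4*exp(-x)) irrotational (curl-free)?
No, ∇×F = (0, 2*y - 4*z + 8*sin(2*x) + 2*exp(-z) - 4*exp(-x), -2*z - 2*cos(x))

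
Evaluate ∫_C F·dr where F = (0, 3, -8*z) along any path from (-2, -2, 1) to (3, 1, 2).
-3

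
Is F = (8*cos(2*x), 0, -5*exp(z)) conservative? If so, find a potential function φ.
Yes, F is conservative. φ = -5*exp(z) + 4*sin(2*x)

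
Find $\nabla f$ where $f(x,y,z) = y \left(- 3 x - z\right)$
(-3*y, -3*x - z, -y)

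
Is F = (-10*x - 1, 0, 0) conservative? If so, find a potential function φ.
Yes, F is conservative. φ = x*(-5*x - 1)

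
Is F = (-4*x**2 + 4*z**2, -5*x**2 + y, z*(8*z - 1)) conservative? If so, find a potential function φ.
No, ∇×F = (0, 8*z, -10*x) ≠ 0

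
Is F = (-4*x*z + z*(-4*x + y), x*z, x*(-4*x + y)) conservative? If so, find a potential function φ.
Yes, F is conservative. φ = x*z*(-4*x + y)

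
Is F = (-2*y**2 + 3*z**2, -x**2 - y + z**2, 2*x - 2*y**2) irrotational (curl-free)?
No, ∇×F = (-4*y - 2*z, 6*z - 2, -2*x + 4*y)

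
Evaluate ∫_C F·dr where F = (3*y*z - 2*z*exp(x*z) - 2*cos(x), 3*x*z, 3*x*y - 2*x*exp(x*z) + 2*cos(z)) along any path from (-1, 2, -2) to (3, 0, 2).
-2*exp(6) - 12 - 2*sin(1) - 2*sin(3) + 4*sin(2) + 2*exp(2)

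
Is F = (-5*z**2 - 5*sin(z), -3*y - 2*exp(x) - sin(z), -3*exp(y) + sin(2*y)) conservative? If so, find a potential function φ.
No, ∇×F = (-3*exp(y) + 2*cos(2*y) + cos(z), -10*z - 5*cos(z), -2*exp(x)) ≠ 0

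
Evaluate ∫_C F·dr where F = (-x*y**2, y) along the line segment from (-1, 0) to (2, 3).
-27/4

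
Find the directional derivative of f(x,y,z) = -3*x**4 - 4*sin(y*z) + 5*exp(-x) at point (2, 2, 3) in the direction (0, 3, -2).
-20*sqrt(13)*cos(6)/13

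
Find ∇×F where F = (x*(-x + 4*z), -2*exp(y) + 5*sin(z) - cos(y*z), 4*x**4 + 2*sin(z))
(-y*sin(y*z) - 5*cos(z), -16*x**3 + 4*x, 0)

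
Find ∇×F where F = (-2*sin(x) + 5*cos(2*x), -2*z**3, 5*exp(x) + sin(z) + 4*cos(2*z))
(6*z**2, -5*exp(x), 0)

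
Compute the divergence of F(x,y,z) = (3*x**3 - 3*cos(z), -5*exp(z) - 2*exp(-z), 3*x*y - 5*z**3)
9*x**2 - 15*z**2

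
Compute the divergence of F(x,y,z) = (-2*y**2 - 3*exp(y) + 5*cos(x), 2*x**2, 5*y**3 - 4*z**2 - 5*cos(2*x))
-8*z - 5*sin(x)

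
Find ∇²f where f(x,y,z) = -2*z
0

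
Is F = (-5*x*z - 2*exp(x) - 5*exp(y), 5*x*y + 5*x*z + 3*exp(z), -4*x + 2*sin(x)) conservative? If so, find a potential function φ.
No, ∇×F = (-5*x - 3*exp(z), -5*x - 2*cos(x) + 4, 5*y + 5*z + 5*exp(y)) ≠ 0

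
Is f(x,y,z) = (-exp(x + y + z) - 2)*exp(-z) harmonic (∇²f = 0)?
No, ∇²f = -(2*exp(x + y + z) + 2)*exp(-z)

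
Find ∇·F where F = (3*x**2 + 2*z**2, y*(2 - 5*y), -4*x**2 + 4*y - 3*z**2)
6*x - 10*y - 6*z + 2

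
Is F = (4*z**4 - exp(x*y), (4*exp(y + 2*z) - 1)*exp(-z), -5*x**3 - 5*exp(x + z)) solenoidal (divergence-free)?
No, ∇·F = -y*exp(x*y) - 5*exp(x + z) + 4*exp(y + z)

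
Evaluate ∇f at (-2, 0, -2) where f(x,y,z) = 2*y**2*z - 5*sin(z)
(0, 0, -5*cos(2))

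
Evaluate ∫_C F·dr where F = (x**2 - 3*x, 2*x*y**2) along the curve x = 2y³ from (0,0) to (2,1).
-8/3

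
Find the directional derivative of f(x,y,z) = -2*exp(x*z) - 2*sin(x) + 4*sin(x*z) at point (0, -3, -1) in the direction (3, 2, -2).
-12*sqrt(17)/17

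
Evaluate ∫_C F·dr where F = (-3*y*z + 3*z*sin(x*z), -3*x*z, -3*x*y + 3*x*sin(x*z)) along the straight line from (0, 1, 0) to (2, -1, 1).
9 - 3*cos(2)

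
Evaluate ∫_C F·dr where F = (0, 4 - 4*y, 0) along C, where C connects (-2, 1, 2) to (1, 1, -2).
0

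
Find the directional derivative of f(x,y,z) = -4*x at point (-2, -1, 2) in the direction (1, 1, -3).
-4*sqrt(11)/11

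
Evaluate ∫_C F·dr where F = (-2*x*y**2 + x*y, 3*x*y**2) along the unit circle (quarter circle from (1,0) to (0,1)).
1/6 + 3*pi/16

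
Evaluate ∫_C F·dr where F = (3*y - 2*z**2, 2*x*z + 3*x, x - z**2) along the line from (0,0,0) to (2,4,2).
86/3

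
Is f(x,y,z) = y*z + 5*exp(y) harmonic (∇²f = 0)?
No, ∇²f = 5*exp(y)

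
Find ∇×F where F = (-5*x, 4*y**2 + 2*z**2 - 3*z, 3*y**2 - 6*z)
(6*y - 4*z + 3, 0, 0)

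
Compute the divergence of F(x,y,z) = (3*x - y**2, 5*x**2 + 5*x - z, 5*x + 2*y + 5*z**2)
10*z + 3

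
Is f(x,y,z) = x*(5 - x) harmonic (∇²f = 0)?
No, ∇²f = -2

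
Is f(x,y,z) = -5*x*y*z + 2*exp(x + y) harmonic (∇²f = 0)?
No, ∇²f = 4*exp(x + y)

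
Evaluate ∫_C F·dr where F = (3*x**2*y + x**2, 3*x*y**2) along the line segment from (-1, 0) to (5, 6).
1392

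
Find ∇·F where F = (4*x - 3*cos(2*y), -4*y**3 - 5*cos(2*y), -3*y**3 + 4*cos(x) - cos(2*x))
-12*y**2 + 10*sin(2*y) + 4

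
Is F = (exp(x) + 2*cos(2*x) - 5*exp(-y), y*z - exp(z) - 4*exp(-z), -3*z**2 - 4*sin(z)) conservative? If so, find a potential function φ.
No, ∇×F = (-y + exp(z) - 4*exp(-z), 0, -5*exp(-y)) ≠ 0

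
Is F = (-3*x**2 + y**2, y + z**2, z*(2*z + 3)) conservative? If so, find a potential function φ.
No, ∇×F = (-2*z, 0, -2*y) ≠ 0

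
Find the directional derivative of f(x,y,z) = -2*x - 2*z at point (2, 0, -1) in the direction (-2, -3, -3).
5*sqrt(22)/11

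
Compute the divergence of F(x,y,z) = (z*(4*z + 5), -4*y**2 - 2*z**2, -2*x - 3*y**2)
-8*y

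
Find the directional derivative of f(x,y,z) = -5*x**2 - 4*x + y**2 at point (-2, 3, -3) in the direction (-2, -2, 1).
-44/3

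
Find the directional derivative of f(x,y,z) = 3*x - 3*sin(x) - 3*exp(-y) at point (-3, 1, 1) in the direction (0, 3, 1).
9*sqrt(10)*exp(-1)/10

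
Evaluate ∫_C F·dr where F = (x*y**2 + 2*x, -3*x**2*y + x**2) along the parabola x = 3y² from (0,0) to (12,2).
528/5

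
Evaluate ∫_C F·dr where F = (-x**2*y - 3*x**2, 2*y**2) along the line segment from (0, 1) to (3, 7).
303/2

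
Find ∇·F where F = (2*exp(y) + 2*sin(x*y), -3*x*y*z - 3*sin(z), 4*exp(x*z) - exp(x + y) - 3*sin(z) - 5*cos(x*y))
-3*x*z + 4*x*exp(x*z) + 2*y*cos(x*y) - 3*cos(z)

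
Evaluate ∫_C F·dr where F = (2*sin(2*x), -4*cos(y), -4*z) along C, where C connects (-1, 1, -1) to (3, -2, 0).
-cos(6) + cos(2) + 2 + 4*sin(1) + 4*sin(2)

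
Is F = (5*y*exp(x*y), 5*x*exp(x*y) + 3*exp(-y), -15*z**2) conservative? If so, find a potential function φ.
Yes, F is conservative. φ = -5*z**3 + 5*exp(x*y) - 3*exp(-y)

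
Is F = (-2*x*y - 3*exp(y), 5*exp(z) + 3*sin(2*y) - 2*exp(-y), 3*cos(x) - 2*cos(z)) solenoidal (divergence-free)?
No, ∇·F = -2*y + 2*sin(z) + 6*cos(2*y) + 2*exp(-y)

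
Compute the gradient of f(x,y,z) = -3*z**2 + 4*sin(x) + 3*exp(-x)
(4*cos(x) - 3*exp(-x), 0, -6*z)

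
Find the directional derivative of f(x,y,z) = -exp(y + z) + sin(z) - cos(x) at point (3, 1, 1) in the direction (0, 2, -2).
-sqrt(2)*cos(1)/2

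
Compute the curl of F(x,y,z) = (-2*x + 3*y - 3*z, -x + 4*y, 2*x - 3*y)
(-3, -5, -4)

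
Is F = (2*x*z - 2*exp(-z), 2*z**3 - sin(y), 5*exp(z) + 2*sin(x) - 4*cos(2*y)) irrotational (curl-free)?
No, ∇×F = (-6*z**2 + 8*sin(2*y), 2*x - 2*cos(x) + 2*exp(-z), 0)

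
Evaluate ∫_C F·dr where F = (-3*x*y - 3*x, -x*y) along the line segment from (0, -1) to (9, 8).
-1863/2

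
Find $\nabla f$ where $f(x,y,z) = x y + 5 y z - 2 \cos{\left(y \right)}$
(y, x + 5*z + 2*sin(y), 5*y)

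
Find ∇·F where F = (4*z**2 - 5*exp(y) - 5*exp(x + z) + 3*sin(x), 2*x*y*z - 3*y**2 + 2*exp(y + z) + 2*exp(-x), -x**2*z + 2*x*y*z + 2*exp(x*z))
-x**2 + 2*x*y + 2*x*z + 2*x*exp(x*z) - 6*y - 5*exp(x + z) + 2*exp(y + z) + 3*cos(x)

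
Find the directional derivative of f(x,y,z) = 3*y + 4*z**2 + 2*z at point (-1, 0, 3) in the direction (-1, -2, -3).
-6*sqrt(14)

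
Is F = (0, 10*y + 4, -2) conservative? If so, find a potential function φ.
Yes, F is conservative. φ = 5*y**2 + 4*y - 2*z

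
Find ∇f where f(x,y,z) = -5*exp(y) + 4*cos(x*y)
(-4*y*sin(x*y), -4*x*sin(x*y) - 5*exp(y), 0)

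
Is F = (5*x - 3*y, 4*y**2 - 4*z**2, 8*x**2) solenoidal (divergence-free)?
No, ∇·F = 8*y + 5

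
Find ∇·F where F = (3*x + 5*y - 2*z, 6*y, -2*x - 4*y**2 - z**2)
9 - 2*z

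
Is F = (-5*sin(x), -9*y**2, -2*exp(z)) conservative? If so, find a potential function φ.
Yes, F is conservative. φ = -3*y**3 - 2*exp(z) + 5*cos(x)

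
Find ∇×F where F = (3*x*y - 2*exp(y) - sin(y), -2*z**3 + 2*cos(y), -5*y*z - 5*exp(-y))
(6*z**2 - 5*z + 5*exp(-y), 0, -3*x + 2*exp(y) + cos(y))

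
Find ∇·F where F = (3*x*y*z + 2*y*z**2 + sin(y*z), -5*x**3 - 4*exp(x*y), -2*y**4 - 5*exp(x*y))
-4*x*exp(x*y) + 3*y*z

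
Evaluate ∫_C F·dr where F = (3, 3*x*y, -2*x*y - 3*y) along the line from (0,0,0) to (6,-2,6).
108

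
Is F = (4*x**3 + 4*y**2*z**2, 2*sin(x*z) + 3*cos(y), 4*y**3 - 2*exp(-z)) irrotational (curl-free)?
No, ∇×F = (-2*x*cos(x*z) + 12*y**2, 8*y**2*z, 2*z*(-4*y*z + cos(x*z)))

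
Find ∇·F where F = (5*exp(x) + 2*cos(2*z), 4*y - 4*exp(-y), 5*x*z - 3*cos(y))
5*x + 5*exp(x) + 4 + 4*exp(-y)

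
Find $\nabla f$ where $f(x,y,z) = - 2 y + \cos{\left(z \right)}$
(0, -2, -sin(z))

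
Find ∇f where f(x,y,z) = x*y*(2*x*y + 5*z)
(y*(4*x*y + 5*z), x*(4*x*y + 5*z), 5*x*y)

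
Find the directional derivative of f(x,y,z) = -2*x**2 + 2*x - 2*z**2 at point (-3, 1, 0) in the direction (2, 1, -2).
28/3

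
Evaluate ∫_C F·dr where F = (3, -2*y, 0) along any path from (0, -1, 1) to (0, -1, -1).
0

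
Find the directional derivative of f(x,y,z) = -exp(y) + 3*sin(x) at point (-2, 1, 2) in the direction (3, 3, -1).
3*sqrt(19)*(-E + 3*cos(2))/19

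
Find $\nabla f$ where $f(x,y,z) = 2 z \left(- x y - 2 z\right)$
(-2*y*z, -2*x*z, -2*x*y - 8*z)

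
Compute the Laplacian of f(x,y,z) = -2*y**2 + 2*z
-4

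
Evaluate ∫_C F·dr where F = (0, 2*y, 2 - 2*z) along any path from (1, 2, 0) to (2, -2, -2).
-8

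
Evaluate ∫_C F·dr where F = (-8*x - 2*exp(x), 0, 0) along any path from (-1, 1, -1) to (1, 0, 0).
-4*sinh(1)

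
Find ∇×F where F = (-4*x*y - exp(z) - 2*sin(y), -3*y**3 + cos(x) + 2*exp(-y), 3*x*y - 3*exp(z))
(3*x, -3*y - exp(z), 4*x - sin(x) + 2*cos(y))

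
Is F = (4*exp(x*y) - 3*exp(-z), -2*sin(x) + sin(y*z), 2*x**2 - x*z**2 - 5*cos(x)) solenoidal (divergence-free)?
No, ∇·F = -2*x*z + 4*y*exp(x*y) + z*cos(y*z)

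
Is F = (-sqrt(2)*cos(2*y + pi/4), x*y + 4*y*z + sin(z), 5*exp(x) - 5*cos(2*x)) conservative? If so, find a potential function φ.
No, ∇×F = (-4*y - cos(z), -5*exp(x) - 10*sin(2*x), y - 2*sqrt(2)*sin(2*y + pi/4)) ≠ 0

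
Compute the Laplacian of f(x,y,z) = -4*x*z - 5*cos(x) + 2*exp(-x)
5*cos(x) + 2*exp(-x)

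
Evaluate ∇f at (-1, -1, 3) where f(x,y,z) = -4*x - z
(-4, 0, -1)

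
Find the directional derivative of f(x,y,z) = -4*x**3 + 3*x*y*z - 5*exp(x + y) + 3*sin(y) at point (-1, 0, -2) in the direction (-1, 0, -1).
sqrt(2)*(5 + 12*E)*exp(-1)/2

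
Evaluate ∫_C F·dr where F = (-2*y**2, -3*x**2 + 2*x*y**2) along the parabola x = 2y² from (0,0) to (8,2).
-416/5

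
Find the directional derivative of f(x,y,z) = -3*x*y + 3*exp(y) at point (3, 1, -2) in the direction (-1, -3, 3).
3*sqrt(19)*(10 - 3*E)/19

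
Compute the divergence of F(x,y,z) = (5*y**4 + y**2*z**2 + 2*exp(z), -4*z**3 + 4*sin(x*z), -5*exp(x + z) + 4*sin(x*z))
4*x*cos(x*z) - 5*exp(x + z)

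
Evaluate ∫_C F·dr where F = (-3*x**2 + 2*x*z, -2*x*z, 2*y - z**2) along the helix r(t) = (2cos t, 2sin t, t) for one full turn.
4*pi*(-2*pi**2 - 6*pi + 3)/3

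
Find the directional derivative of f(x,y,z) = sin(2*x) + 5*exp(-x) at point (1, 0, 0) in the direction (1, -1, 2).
sqrt(6)*(-5 + 2*E*cos(2))*exp(-1)/6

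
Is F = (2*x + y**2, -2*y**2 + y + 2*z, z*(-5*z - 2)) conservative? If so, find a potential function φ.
No, ∇×F = (-2, 0, -2*y) ≠ 0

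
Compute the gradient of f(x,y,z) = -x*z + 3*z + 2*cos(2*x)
(-z - 4*sin(2*x), 0, 3 - x)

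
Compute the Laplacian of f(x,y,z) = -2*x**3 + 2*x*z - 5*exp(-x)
-12*x - 5*exp(-x)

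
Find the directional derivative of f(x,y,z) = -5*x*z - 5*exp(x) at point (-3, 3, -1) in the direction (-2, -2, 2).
5*sqrt(3)*(1 + 2*exp(3))*exp(-3)/3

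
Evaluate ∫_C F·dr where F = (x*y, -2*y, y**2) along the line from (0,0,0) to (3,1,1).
7/3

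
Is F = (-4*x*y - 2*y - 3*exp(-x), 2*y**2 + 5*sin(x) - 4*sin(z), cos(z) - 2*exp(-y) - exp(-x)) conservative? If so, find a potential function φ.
No, ∇×F = (4*cos(z) + 2*exp(-y), -exp(-x), 4*x + 5*cos(x) + 2) ≠ 0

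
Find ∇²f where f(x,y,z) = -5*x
0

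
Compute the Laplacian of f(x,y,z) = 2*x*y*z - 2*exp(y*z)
2*(-y**2 - z**2)*exp(y*z)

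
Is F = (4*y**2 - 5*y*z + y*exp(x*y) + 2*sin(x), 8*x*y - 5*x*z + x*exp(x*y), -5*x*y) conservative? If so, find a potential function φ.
Yes, F is conservative. φ = 4*x*y**2 - 5*x*y*z + exp(x*y) - 2*cos(x)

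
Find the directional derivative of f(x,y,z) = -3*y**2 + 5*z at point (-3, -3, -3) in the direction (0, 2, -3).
21*sqrt(13)/13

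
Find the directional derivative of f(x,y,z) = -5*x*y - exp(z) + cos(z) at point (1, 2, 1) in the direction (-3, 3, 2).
sqrt(22)*(-2*E - 2*sin(1) + 15)/22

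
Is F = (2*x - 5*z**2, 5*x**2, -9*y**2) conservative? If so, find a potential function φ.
No, ∇×F = (-18*y, -10*z, 10*x) ≠ 0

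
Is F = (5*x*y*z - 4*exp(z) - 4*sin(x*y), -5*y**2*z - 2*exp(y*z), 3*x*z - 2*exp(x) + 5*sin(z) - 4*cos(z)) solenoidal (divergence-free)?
No, ∇·F = 3*x - 5*y*z - 4*y*cos(x*y) - 2*z*exp(y*z) + 4*sin(z) + 5*cos(z)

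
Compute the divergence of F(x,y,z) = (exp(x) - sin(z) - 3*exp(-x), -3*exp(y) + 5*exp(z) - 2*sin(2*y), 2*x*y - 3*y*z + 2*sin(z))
-3*y + exp(x) - 3*exp(y) - 4*cos(2*y) + 2*cos(z) + 3*exp(-x)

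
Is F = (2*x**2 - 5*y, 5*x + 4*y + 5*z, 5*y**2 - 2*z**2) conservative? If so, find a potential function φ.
No, ∇×F = (10*y - 5, 0, 10) ≠ 0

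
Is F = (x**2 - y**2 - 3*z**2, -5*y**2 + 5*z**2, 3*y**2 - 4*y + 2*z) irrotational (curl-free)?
No, ∇×F = (6*y - 10*z - 4, -6*z, 2*y)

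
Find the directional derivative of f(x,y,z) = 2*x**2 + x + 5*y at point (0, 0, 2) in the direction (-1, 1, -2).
2*sqrt(6)/3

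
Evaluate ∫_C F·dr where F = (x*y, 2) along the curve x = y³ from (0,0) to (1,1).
17/7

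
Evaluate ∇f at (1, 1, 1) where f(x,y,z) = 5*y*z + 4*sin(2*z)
(0, 5, 8*cos(2) + 5)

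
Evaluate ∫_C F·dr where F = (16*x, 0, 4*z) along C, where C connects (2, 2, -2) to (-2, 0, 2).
0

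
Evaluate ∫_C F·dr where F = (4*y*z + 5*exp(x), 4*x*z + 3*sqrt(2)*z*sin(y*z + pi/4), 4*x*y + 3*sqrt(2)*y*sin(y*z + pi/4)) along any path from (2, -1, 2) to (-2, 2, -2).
-10*sinh(2) + 3*sqrt(2)*sin(pi/4 + 2) - 3*sqrt(2)*sin(pi/4 + 4) + 48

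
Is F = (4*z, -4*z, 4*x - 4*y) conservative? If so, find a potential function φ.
Yes, F is conservative. φ = 4*z*(x - y)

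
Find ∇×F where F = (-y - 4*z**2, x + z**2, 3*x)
(-2*z, -8*z - 3, 2)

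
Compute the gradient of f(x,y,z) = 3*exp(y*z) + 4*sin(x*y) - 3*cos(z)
(4*y*cos(x*y), 4*x*cos(x*y) + 3*z*exp(y*z), 3*y*exp(y*z) + 3*sin(z))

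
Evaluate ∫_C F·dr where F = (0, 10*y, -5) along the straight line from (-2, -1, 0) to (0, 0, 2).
-15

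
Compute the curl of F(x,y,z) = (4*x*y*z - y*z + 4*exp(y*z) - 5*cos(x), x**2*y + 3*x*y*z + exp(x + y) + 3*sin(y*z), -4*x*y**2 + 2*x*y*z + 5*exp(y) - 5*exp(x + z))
(-11*x*y + 2*x*z - 3*y*cos(y*z) + 5*exp(y), 4*x*y + 4*y**2 - 2*y*z + 4*y*exp(y*z) - y + 5*exp(x + z), 2*x*y - 4*x*z + 3*y*z - 4*z*exp(y*z) + z + exp(x + y))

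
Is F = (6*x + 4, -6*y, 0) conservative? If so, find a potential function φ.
Yes, F is conservative. φ = 3*x**2 + 4*x - 3*y**2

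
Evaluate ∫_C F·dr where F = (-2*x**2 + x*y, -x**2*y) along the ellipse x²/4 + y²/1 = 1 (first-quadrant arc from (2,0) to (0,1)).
3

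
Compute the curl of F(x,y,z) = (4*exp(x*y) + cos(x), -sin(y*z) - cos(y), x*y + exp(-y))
(x + y*cos(y*z) - exp(-y), -y, -4*x*exp(x*y))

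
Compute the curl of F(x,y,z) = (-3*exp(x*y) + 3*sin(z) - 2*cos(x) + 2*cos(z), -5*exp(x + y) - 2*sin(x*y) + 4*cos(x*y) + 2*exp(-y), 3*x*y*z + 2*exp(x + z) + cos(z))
(3*x*z, -3*y*z - 2*exp(x + z) - 2*sin(z) + 3*cos(z), 3*x*exp(x*y) - 4*y*sin(x*y) - 2*y*cos(x*y) - 5*exp(x + y))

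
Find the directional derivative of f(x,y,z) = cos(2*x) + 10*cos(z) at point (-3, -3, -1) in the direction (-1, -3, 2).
sqrt(14)*(-sin(6) + 10*sin(1))/7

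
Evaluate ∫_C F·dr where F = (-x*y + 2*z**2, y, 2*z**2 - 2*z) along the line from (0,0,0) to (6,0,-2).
20/3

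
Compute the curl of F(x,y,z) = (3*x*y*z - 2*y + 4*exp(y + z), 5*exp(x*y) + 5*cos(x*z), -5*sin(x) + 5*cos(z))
(5*x*sin(x*z), 3*x*y + 4*exp(y + z) + 5*cos(x), -3*x*z + 5*y*exp(x*y) - 5*z*sin(x*z) - 4*exp(y + z) + 2)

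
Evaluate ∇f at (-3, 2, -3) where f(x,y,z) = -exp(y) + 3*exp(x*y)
(6*exp(-6), (-exp(8) - 9)*exp(-6), 0)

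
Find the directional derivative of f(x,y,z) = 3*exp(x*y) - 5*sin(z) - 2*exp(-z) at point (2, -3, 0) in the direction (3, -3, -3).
sqrt(3)*(-5 + exp(6))*exp(-6)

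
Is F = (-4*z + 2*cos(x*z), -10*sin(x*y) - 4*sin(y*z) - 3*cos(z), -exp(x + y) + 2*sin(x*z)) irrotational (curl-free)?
No, ∇×F = (4*y*cos(y*z) - exp(x + y) - 3*sin(z), -2*x*sin(x*z) - 2*z*cos(x*z) + exp(x + y) - 4, -10*y*cos(x*y))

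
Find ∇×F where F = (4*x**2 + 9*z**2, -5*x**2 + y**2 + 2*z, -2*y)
(-4, 18*z, -10*x)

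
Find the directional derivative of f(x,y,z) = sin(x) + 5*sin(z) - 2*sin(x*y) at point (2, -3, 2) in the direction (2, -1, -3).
sqrt(14)*(-13*cos(2) + 16*cos(6))/14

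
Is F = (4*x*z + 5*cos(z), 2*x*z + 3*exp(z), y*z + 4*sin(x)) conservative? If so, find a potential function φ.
No, ∇×F = (-2*x + z - 3*exp(z), 4*x - 5*sin(z) - 4*cos(x), 2*z) ≠ 0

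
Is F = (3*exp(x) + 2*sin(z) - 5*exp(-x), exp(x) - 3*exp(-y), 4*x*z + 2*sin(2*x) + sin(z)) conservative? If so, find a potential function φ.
No, ∇×F = (0, -4*z - 4*cos(2*x) + 2*cos(z), exp(x)) ≠ 0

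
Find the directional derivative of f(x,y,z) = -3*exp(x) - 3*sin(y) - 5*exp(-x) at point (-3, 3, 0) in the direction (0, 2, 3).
-6*sqrt(13)*cos(3)/13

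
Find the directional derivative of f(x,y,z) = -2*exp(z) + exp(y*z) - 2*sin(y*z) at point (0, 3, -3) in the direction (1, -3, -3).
6*sqrt(19)*exp(-3)/19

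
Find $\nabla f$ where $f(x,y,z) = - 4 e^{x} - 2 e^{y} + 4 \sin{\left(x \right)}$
(-4*exp(x) + 4*cos(x), -2*exp(y), 0)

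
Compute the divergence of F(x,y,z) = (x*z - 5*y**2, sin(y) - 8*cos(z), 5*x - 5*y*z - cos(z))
-5*y + z + sin(z) + cos(y)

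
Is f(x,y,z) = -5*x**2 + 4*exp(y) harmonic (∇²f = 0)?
No, ∇²f = 4*exp(y) - 10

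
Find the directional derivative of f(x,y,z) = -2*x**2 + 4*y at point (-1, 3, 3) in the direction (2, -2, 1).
0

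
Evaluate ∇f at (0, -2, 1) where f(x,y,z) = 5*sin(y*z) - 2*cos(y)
(0, 5*cos(2) - 2*sin(2), -10*cos(2))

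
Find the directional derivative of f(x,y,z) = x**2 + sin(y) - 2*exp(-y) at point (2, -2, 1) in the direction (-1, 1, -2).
sqrt(6)*(-4 + cos(2) + 2*exp(2))/6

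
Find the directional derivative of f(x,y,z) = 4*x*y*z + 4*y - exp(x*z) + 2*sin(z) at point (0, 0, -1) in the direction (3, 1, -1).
sqrt(11)*(7 - 2*cos(1))/11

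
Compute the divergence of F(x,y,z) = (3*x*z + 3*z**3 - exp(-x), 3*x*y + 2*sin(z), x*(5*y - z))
2*x + 3*z + exp(-x)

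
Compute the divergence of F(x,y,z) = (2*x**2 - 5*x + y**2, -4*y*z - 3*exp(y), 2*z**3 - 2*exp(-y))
4*x + 6*z**2 - 4*z - 3*exp(y) - 5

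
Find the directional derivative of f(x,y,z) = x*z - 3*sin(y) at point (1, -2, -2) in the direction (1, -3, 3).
sqrt(19)*(9*cos(2) + 1)/19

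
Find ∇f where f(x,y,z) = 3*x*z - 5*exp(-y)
(3*z, 5*exp(-y), 3*x)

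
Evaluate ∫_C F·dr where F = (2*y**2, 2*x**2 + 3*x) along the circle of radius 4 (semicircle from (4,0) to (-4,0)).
-512/3 + 24*pi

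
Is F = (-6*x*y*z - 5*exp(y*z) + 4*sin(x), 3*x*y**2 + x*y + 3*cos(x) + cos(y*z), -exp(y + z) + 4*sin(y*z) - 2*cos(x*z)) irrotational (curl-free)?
No, ∇×F = (y*sin(y*z) + 4*z*cos(y*z) - exp(y + z), -6*x*y - 5*y*exp(y*z) - 2*z*sin(x*z), 6*x*z + 3*y**2 + y + 5*z*exp(y*z) - 3*sin(x))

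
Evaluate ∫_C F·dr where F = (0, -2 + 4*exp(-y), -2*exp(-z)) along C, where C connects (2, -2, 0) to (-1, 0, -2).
-10 + 6*exp(2)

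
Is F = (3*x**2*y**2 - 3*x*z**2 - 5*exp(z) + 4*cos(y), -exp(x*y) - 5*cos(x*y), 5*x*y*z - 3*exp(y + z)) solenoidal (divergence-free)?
No, ∇·F = 6*x*y**2 + 5*x*y - x*exp(x*y) + 5*x*sin(x*y) - 3*z**2 - 3*exp(y + z)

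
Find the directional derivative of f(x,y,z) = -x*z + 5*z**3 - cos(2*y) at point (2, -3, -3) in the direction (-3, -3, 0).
sqrt(2)*(-3/2 + sin(6))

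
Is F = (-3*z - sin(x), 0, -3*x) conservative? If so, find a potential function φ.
Yes, F is conservative. φ = -3*x*z + cos(x)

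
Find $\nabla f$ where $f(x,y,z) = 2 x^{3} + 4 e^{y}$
(6*x**2, 4*exp(y), 0)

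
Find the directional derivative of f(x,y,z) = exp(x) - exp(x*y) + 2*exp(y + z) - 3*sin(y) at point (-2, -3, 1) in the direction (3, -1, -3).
sqrt(19)*(3*exp(2)*cos(3) - 5 + 7*exp(8))*exp(-2)/19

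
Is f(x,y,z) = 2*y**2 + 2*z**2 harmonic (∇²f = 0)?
No, ∇²f = 8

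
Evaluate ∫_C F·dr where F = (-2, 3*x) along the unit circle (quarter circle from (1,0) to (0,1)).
2 + 3*pi/4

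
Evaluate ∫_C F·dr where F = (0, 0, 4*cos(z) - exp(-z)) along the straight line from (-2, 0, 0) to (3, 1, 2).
-1 + exp(-2) + 4*sin(2)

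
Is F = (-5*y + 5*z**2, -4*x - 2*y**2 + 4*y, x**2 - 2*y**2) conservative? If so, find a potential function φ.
No, ∇×F = (-4*y, -2*x + 10*z, 1) ≠ 0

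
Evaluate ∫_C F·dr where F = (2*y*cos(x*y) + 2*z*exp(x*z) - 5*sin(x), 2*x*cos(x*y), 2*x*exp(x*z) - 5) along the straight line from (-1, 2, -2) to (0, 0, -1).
-2*exp(2) - 5*cos(1) + 2*sin(2) + 2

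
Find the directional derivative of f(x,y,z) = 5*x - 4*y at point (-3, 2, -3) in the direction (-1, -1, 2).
-sqrt(6)/6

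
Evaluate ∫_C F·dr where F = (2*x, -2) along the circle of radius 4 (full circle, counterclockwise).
0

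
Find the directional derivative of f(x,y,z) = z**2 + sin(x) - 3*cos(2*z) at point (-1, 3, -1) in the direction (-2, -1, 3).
-sqrt(14)*(cos(1) + 3 + 9*sin(2))/7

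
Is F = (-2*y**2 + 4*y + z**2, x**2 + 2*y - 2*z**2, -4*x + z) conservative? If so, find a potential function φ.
No, ∇×F = (4*z, 2*z + 4, 2*x + 4*y - 4) ≠ 0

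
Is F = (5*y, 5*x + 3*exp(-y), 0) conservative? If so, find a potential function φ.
Yes, F is conservative. φ = 5*x*y - 3*exp(-y)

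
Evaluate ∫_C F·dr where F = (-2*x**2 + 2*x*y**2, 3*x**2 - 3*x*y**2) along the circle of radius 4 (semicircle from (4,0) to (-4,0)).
256/3 - 96*pi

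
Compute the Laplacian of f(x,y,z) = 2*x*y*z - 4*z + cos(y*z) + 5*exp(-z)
(-(y**2 + z**2)*exp(z)*cos(y*z) + 5)*exp(-z)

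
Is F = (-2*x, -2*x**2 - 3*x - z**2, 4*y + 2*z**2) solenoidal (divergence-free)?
No, ∇·F = 4*z - 2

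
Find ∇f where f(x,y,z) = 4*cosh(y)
(0, 4*sinh(y), 0)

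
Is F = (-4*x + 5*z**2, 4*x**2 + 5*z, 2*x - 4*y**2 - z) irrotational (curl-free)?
No, ∇×F = (-8*y - 5, 10*z - 2, 8*x)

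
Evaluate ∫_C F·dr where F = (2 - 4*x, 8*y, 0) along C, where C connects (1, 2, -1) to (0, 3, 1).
20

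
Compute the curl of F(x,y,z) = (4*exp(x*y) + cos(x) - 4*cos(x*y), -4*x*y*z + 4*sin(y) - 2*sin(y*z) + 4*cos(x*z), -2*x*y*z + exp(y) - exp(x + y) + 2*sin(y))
(4*x*y - 2*x*z + 4*x*sin(x*z) + 2*y*cos(y*z) + exp(y) - exp(x + y) + 2*cos(y), 2*y*z + exp(x + y), -4*x*exp(x*y) - 4*x*sin(x*y) - 4*y*z - 4*z*sin(x*z))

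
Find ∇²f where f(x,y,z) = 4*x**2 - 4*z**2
0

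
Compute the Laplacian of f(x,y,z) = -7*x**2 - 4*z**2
-22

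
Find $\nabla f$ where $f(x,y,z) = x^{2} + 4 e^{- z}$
(2*x, 0, -4*exp(-z))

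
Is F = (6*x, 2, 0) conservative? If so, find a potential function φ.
Yes, F is conservative. φ = 3*x**2 + 2*y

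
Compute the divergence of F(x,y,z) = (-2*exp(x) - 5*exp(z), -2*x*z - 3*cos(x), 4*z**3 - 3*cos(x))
12*z**2 - 2*exp(x)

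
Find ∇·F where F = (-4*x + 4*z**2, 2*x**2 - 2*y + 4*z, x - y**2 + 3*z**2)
6*z - 6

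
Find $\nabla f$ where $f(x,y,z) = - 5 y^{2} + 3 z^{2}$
(0, -10*y, 6*z)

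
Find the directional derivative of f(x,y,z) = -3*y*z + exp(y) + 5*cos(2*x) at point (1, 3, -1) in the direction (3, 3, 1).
3*sqrt(19)*(-10*sin(2) + exp(3))/19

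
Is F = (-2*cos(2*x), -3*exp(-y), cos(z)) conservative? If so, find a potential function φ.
Yes, F is conservative. φ = -sin(2*x) + sin(z) + 3*exp(-y)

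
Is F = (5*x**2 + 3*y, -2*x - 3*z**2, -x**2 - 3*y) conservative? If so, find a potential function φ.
No, ∇×F = (6*z - 3, 2*x, -5) ≠ 0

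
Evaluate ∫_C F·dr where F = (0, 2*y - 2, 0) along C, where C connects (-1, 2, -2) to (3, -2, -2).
8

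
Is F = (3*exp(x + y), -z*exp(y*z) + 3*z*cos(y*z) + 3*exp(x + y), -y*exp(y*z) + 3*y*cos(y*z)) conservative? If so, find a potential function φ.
Yes, F is conservative. φ = -exp(y*z) + 3*exp(x + y) + 3*sin(y*z)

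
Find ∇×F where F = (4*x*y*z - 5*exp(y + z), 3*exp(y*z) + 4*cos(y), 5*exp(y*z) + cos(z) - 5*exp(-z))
((-3*y + 5*z)*exp(y*z), 4*x*y - 5*exp(y + z), -4*x*z + 5*exp(y + z))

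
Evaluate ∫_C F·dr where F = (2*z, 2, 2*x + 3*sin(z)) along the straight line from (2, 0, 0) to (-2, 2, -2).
15 - 3*cos(2)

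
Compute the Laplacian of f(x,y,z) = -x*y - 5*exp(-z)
-5*exp(-z)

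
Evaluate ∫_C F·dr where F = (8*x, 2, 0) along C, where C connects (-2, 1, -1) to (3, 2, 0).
22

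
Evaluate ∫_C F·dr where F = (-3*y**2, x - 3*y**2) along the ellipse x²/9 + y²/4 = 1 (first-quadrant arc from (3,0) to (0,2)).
3*pi/2 + 16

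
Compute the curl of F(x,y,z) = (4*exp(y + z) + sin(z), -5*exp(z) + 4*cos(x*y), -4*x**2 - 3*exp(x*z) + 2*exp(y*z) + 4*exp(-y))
(2*z*exp(y*z) + 5*exp(z) - 4*exp(-y), 8*x + 3*z*exp(x*z) + 4*exp(y + z) + cos(z), -4*y*sin(x*y) - 4*exp(y + z))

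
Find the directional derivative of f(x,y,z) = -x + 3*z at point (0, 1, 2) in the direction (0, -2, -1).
-3*sqrt(5)/5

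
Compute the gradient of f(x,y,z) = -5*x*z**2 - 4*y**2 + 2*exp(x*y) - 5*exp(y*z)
(2*y*exp(x*y) - 5*z**2, 2*x*exp(x*y) - 8*y - 5*z*exp(y*z), -10*x*z - 5*y*exp(y*z))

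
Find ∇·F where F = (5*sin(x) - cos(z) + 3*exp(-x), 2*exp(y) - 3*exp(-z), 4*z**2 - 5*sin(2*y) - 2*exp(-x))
8*z + 2*exp(y) + 5*cos(x) - 3*exp(-x)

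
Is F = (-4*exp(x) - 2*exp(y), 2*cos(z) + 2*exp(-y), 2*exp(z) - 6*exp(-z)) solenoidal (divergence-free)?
No, ∇·F = -4*exp(x) + 2*exp(z) + 6*exp(-z) - 2*exp(-y)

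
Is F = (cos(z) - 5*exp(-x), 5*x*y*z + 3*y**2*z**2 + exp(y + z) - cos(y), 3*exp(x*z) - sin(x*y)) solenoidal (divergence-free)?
No, ∇·F = 5*x*z + 3*x*exp(x*z) + 6*y*z**2 + exp(y + z) + sin(y) + 5*exp(-x)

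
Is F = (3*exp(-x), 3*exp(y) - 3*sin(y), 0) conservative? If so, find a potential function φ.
Yes, F is conservative. φ = 3*exp(y) + 3*cos(y) - 3*exp(-x)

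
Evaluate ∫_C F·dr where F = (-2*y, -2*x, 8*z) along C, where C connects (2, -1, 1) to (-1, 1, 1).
-2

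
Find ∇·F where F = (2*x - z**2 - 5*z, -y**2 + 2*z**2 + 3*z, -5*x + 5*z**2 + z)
-2*y + 10*z + 3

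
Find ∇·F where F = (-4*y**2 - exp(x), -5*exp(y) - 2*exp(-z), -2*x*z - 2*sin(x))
-2*x - exp(x) - 5*exp(y)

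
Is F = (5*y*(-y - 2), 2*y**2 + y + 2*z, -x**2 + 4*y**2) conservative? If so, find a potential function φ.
No, ∇×F = (8*y - 2, 2*x, 10*y + 10) ≠ 0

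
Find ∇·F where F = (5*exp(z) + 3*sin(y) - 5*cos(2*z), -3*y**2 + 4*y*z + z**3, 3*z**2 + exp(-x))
-6*y + 10*z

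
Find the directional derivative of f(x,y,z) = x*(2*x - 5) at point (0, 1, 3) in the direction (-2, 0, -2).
5*sqrt(2)/2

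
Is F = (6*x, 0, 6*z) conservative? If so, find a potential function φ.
Yes, F is conservative. φ = 3*x**2 + 3*z**2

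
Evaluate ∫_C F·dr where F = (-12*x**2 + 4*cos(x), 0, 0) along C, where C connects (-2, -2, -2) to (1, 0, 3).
-36 + 4*sin(1) + 4*sin(2)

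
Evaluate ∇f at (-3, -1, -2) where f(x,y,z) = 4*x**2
(-24, 0, 0)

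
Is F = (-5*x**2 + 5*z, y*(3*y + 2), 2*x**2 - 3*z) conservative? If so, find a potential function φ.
No, ∇×F = (0, 5 - 4*x, 0) ≠ 0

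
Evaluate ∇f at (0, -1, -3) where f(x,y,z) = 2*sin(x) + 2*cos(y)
(2, 2*sin(1), 0)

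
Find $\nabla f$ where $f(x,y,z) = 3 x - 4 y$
(3, -4, 0)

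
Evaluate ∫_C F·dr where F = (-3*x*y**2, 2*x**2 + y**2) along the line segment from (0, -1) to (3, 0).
49/12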